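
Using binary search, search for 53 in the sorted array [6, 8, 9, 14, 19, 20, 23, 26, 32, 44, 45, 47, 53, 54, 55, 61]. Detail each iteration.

Binary search for 53 in [6, 8, 9, 14, 19, 20, 23, 26, 32, 44, 45, 47, 53, 54, 55, 61]:

lo=0, hi=15, mid=7, arr[mid]=26 -> 26 < 53, search right half
lo=8, hi=15, mid=11, arr[mid]=47 -> 47 < 53, search right half
lo=12, hi=15, mid=13, arr[mid]=54 -> 54 > 53, search left half
lo=12, hi=12, mid=12, arr[mid]=53 -> Found target at index 12!

Binary search finds 53 at index 12 after 4 comparisons. The search repeatedly halves the search space by comparing with the middle element.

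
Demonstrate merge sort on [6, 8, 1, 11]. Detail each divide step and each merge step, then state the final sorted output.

Merge sort trace:

Split: [6, 8, 1, 11] -> [6, 8] and [1, 11]
  Split: [6, 8] -> [6] and [8]
  Merge: [6] + [8] -> [6, 8]
  Split: [1, 11] -> [1] and [11]
  Merge: [1] + [11] -> [1, 11]
Merge: [6, 8] + [1, 11] -> [1, 6, 8, 11]

Final sorted array: [1, 6, 8, 11]

The merge sort proceeds by recursively splitting the array and merging sorted halves.
After all merges, the sorted array is [1, 6, 8, 11].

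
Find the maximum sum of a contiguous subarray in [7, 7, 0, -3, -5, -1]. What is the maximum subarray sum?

Using Kadane's algorithm on [7, 7, 0, -3, -5, -1]:

Scanning through the array:
Position 1 (value 7): max_ending_here = 14, max_so_far = 14
Position 2 (value 0): max_ending_here = 14, max_so_far = 14
Position 3 (value -3): max_ending_here = 11, max_so_far = 14
Position 4 (value -5): max_ending_here = 6, max_so_far = 14
Position 5 (value -1): max_ending_here = 5, max_so_far = 14

Maximum subarray: [7, 7]
Maximum sum: 14

The maximum subarray is [7, 7] with sum 14. This subarray runs from index 0 to index 1.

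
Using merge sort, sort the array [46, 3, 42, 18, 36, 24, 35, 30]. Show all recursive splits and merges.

Merge sort trace:

Split: [46, 3, 42, 18, 36, 24, 35, 30] -> [46, 3, 42, 18] and [36, 24, 35, 30]
  Split: [46, 3, 42, 18] -> [46, 3] and [42, 18]
    Split: [46, 3] -> [46] and [3]
    Merge: [46] + [3] -> [3, 46]
    Split: [42, 18] -> [42] and [18]
    Merge: [42] + [18] -> [18, 42]
  Merge: [3, 46] + [18, 42] -> [3, 18, 42, 46]
  Split: [36, 24, 35, 30] -> [36, 24] and [35, 30]
    Split: [36, 24] -> [36] and [24]
    Merge: [36] + [24] -> [24, 36]
    Split: [35, 30] -> [35] and [30]
    Merge: [35] + [30] -> [30, 35]
  Merge: [24, 36] + [30, 35] -> [24, 30, 35, 36]
Merge: [3, 18, 42, 46] + [24, 30, 35, 36] -> [3, 18, 24, 30, 35, 36, 42, 46]

Final sorted array: [3, 18, 24, 30, 35, 36, 42, 46]

The merge sort proceeds by recursively splitting the array and merging sorted halves.
After all merges, the sorted array is [3, 18, 24, 30, 35, 36, 42, 46].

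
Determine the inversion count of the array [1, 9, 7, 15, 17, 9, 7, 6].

Finding inversions in [1, 9, 7, 15, 17, 9, 7, 6]:

(1, 2): arr[1]=9 > arr[2]=7
(1, 6): arr[1]=9 > arr[6]=7
(1, 7): arr[1]=9 > arr[7]=6
(2, 7): arr[2]=7 > arr[7]=6
(3, 5): arr[3]=15 > arr[5]=9
(3, 6): arr[3]=15 > arr[6]=7
(3, 7): arr[3]=15 > arr[7]=6
(4, 5): arr[4]=17 > arr[5]=9
(4, 6): arr[4]=17 > arr[6]=7
(4, 7): arr[4]=17 > arr[7]=6
(5, 6): arr[5]=9 > arr[6]=7
(5, 7): arr[5]=9 > arr[7]=6
(6, 7): arr[6]=7 > arr[7]=6

Total inversions: 13

The array has 13 inversion(s): (1,2), (1,6), (1,7), (2,7), (3,5), (3,6), (3,7), (4,5), (4,6), (4,7), (5,6), (5,7), (6,7). Each pair (i,j) satisfies i < j and arr[i] > arr[j].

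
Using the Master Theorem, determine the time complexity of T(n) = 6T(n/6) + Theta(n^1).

Master Theorem for T(n) = 6T(n/6) + O(n^1):

a = 6, b = 6, c = 1
log_b(a) = log_6(6) = 1.0000

Case 2: c = 1 = log_6(6) = 1.0000
T(n) = O(n^1 log n) = O(n log n)

For T(n) = 6T(n/6) + O(n^1): log_6(6) = 1.0000. This is Case 2 of the Master Theorem (c = log_b(a), equal work at all levels), giving O(n log n).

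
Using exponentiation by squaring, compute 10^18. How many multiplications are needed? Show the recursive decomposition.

Computing 10^18 by squaring (build up from 10^1; each line after the first costs one multiplication):

10^1 = 10
10^2 = (10^1)^2 = 10^2 = 100
10^4 = (10^2)^2 = 100^2 = 10000
10^8 = (10^4)^2 = 10000^2 = 100000000
10^9 = 10 * 10^8 = 10 * 100000000 = 1000000000
10^18 = (10^9)^2 = 1000000000^2 = 1000000000000000000

Result: 1000000000000000000
Multiplications needed: 5 (5 lines after 10^1)

10^18 = 1000000000000000000. Using exponentiation by squaring, this requires 5 multiplications. The key idea: if the exponent is even, square the half-power; if odd, multiply by the base once.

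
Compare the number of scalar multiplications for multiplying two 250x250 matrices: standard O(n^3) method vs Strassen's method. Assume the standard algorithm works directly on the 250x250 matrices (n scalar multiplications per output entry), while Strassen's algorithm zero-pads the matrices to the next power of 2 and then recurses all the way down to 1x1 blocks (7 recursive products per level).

Matrix multiplication for 250x250 matrices:

Strassen's algorithm requires power-of-2 dimensions. Pad 250x250 to 256x256 (next power of 2).

Standard algorithm: 250^3 = 15625000 multiplications
Strassen's algorithm: 7^(log2(256)) = 7^8 = 5764801 multiplications
Savings: 15625000 - 5764801 = 9860199 multiplications

Standard: 15625000 multiplications (250^3). Strassen: 5764801 multiplications (7^8, after padding to 256x256). Strassen reduces 8 recursive multiplications to 7 at each level.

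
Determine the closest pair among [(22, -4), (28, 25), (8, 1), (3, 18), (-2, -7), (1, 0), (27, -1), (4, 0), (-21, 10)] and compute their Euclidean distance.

Computing all pairwise distances among 9 points:

d((22, -4), (28, 25)) = 29.6142
d((22, -4), (8, 1)) = 14.8661
d((22, -4), (3, 18)) = 29.0689
d((22, -4), (-2, -7)) = 24.1868
d((22, -4), (1, 0)) = 21.3776
d((22, -4), (27, -1)) = 5.831
d((22, -4), (4, 0)) = 18.4391
d((22, -4), (-21, 10)) = 45.2217
d((28, 25), (8, 1)) = 31.241
d((28, 25), (3, 18)) = 25.9615
d((28, 25), (-2, -7)) = 43.8634
d((28, 25), (1, 0)) = 36.7967
d((28, 25), (27, -1)) = 26.0192
d((28, 25), (4, 0)) = 34.6554
d((28, 25), (-21, 10)) = 51.2445
d((8, 1), (3, 18)) = 17.72
d((8, 1), (-2, -7)) = 12.8062
d((8, 1), (1, 0)) = 7.0711
d((8, 1), (27, -1)) = 19.105
d((8, 1), (4, 0)) = 4.1231
d((8, 1), (-21, 10)) = 30.3645
d((3, 18), (-2, -7)) = 25.4951
d((3, 18), (1, 0)) = 18.1108
d((3, 18), (27, -1)) = 30.6105
d((3, 18), (4, 0)) = 18.0278
d((3, 18), (-21, 10)) = 25.2982
d((-2, -7), (1, 0)) = 7.6158
d((-2, -7), (27, -1)) = 29.6142
d((-2, -7), (4, 0)) = 9.2195
d((-2, -7), (-21, 10)) = 25.4951
d((1, 0), (27, -1)) = 26.0192
d((1, 0), (4, 0)) = 3.0 <-- minimum
d((1, 0), (-21, 10)) = 24.1661
d((27, -1), (4, 0)) = 23.0217
d((27, -1), (-21, 10)) = 49.2443
d((4, 0), (-21, 10)) = 26.9258

Closest pair: (1, 0) and (4, 0) with distance 3.0

The closest pair is (1, 0) and (4, 0) with Euclidean distance 3.0. For 9 points, brute-force pairwise comparison is shown above. For large n, the divide-and-conquer algorithm (sort by x, recurse on halves, check the dividing strip) achieves O(n log n).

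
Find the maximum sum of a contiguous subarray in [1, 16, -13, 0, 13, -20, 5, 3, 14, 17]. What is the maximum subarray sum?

Using Kadane's algorithm on [1, 16, -13, 0, 13, -20, 5, 3, 14, 17]:

Scanning through the array:
Position 1 (value 16): max_ending_here = 17, max_so_far = 17
Position 2 (value -13): max_ending_here = 4, max_so_far = 17
Position 3 (value 0): max_ending_here = 4, max_so_far = 17
Position 4 (value 13): max_ending_here = 17, max_so_far = 17
Position 5 (value -20): max_ending_here = -3, max_so_far = 17
Position 6 (value 5): max_ending_here = 5, max_so_far = 17
Position 7 (value 3): max_ending_here = 8, max_so_far = 17
Position 8 (value 14): max_ending_here = 22, max_so_far = 22
Position 9 (value 17): max_ending_here = 39, max_so_far = 39

Maximum subarray: [5, 3, 14, 17]
Maximum sum: 39

The maximum subarray is [5, 3, 14, 17] with sum 39. This subarray runs from index 6 to index 9.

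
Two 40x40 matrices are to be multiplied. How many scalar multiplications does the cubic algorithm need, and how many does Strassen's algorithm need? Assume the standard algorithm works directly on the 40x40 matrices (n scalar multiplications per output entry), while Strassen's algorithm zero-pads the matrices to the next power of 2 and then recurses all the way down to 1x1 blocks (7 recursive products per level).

Matrix multiplication for 40x40 matrices:

Strassen's algorithm requires power-of-2 dimensions. Pad 40x40 to 64x64 (next power of 2).

Standard algorithm: 40^3 = 64000 multiplications
Strassen's algorithm: 7^(log2(64)) = 7^6 = 117649 multiplications
Difference: 64000 - 117649 = -53649 (Strassen uses MORE here due to padding overhead — for small or just-over-power-of-2 n, padding can outweigh the per-level savings)

Standard: 64000 multiplications (40^3). Strassen: 117649 multiplications (7^6, after padding to 64x64). Strassen reduces 8 recursive multiplications to 7 at each level.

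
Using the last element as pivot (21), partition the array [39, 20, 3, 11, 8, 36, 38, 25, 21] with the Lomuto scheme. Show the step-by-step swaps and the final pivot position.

Lomuto partition with pivot = 21:

Initial array: [39, 20, 3, 11, 8, 36, 38, 25, 21]

arr[0]=39 > 21: no swap
arr[1]=20 <= 21: swap with position 0, array becomes [20, 39, 3, 11, 8, 36, 38, 25, 21]
arr[2]=3 <= 21: swap with position 1, array becomes [20, 3, 39, 11, 8, 36, 38, 25, 21]
arr[3]=11 <= 21: swap with position 2, array becomes [20, 3, 11, 39, 8, 36, 38, 25, 21]
arr[4]=8 <= 21: swap with position 3, array becomes [20, 3, 11, 8, 39, 36, 38, 25, 21]
arr[5]=36 > 21: no swap
arr[6]=38 > 21: no swap
arr[7]=25 > 21: no swap

Place pivot at position 4: [20, 3, 11, 8, 21, 36, 38, 25, 39]
Pivot position: 4

After partitioning with pivot 21, the array becomes [20, 3, 11, 8, 21, 36, 38, 25, 39]. The pivot is placed at index 4. All elements to the left of the pivot are <= 21, and all elements to the right are > 21.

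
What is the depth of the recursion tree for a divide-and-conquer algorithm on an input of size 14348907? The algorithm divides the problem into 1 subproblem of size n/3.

For divide and conquer with division factor 3:

Problem sizes at each level:
Level 0: 14348907
Level 1: 4782969
Level 2: 1594323
Level 3: 531441
Level 4: 177147
Level 5: 59049
Level 6: 19683
Level 7: 6561
Level 8: 2187
Level 9: 729
Level 10: 243
Level 11: 81
Level 12: 27
Level 13: 9
Level 14: 3
Level 15: 1

The root is level 0 and the size-1 base case is level 15 (the tree spans levels 0 through 15, i.e. 16 levels counting the root), so the depth is the number of divisions: log_3(14348907) = 15

The recursion tree depth is log_3(14348907) = 15. At each level, the problem size is divided by 3, so it takes 15 divisions to reduce to a base case of size 1. The algorithm makes 1 recursive call at each level.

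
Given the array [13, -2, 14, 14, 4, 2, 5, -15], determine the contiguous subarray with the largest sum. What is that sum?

Using Kadane's algorithm on [13, -2, 14, 14, 4, 2, 5, -15]:

Scanning through the array:
Position 1 (value -2): max_ending_here = 11, max_so_far = 13
Position 2 (value 14): max_ending_here = 25, max_so_far = 25
Position 3 (value 14): max_ending_here = 39, max_so_far = 39
Position 4 (value 4): max_ending_here = 43, max_so_far = 43
Position 5 (value 2): max_ending_here = 45, max_so_far = 45
Position 6 (value 5): max_ending_here = 50, max_so_far = 50
Position 7 (value -15): max_ending_here = 35, max_so_far = 50

Maximum subarray: [13, -2, 14, 14, 4, 2, 5]
Maximum sum: 50

The maximum subarray is [13, -2, 14, 14, 4, 2, 5] with sum 50. This subarray runs from index 0 to index 6.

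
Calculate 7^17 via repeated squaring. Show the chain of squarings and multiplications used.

Computing 7^17 by squaring (build up from 7^1; each line after the first costs one multiplication):

7^1 = 7
7^2 = (7^1)^2 = 7^2 = 49
7^4 = (7^2)^2 = 49^2 = 2401
7^8 = (7^4)^2 = 2401^2 = 5764801
7^16 = (7^8)^2 = 5764801^2 = 33232930569601
7^17 = 7 * 7^16 = 7 * 33232930569601 = 232630513987207

Result: 232630513987207
Multiplications needed: 5 (5 lines after 7^1)

7^17 = 232630513987207. Using exponentiation by squaring, this requires 5 multiplications. The key idea: if the exponent is even, square the half-power; if odd, multiply by the base once.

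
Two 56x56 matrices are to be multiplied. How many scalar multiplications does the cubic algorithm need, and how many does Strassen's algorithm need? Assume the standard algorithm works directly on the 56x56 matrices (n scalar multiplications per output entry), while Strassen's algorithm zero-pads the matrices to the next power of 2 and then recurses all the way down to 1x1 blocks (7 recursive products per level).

Matrix multiplication for 56x56 matrices:

Strassen's algorithm requires power-of-2 dimensions. Pad 56x56 to 64x64 (next power of 2).

Standard algorithm: 56^3 = 175616 multiplications
Strassen's algorithm: 7^(log2(64)) = 7^6 = 117649 multiplications
Savings: 175616 - 117649 = 57967 multiplications

Standard: 175616 multiplications (56^3). Strassen: 117649 multiplications (7^6, after padding to 64x64). Strassen reduces 8 recursive multiplications to 7 at each level.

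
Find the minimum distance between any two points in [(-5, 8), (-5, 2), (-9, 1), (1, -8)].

Computing all pairwise distances among 4 points:

d((-5, 8), (-5, 2)) = 6.0
d((-5, 8), (-9, 1)) = 8.0623
d((-5, 8), (1, -8)) = 17.088
d((-5, 2), (-9, 1)) = 4.1231 <-- minimum
d((-5, 2), (1, -8)) = 11.6619
d((-9, 1), (1, -8)) = 13.4536

Closest pair: (-5, 2) and (-9, 1) with distance 4.1231

The closest pair is (-5, 2) and (-9, 1) with Euclidean distance 4.1231. For 4 points, brute-force pairwise comparison is shown above. For large n, the divide-and-conquer algorithm (sort by x, recurse on halves, check the dividing strip) achieves O(n log n).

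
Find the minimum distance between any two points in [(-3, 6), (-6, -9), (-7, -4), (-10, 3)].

Computing all pairwise distances among 4 points:

d((-3, 6), (-6, -9)) = 15.2971
d((-3, 6), (-7, -4)) = 10.7703
d((-3, 6), (-10, 3)) = 7.6158
d((-6, -9), (-7, -4)) = 5.099 <-- minimum
d((-6, -9), (-10, 3)) = 12.6491
d((-7, -4), (-10, 3)) = 7.6158

Closest pair: (-6, -9) and (-7, -4) with distance 5.099

The closest pair is (-6, -9) and (-7, -4) with Euclidean distance 5.099. For 4 points, brute-force pairwise comparison is shown above. For large n, the divide-and-conquer algorithm (sort by x, recurse on halves, check the dividing strip) achieves O(n log n).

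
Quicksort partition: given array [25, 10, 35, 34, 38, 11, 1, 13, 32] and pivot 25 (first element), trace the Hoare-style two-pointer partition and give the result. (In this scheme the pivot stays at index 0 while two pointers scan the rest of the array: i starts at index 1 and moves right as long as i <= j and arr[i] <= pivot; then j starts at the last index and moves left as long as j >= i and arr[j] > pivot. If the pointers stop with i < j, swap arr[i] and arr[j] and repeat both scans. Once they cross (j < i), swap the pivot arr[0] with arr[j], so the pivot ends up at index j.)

Hoare-style two-pointer partition with pivot = 25:

Initial array: [25, 10, 35, 34, 38, 11, 1, 13, 32]

Pointers start at i = 1, j = 8.
i stops at index 2 (arr[2]=35 > 25), j stops at index 7 (arr[7]=13 <= 25): swap arr[2] and arr[7], array becomes [25, 10, 13, 34, 38, 11, 1, 35, 32]
i stops at index 3 (arr[3]=34 > 25), j stops at index 6 (arr[6]=1 <= 25): swap arr[3] and arr[6], array becomes [25, 10, 13, 1, 38, 11, 34, 35, 32]
i stops at index 4 (arr[4]=38 > 25), j stops at index 5 (arr[5]=11 <= 25): swap arr[4] and arr[5], array becomes [25, 10, 13, 1, 11, 38, 34, 35, 32]
i ends at 5, j ends at 4: the pointers have crossed (j < i), so scanning stops.

Swap pivot arr[0] with arr[4] to place pivot at position 4: [11, 10, 13, 1, 25, 38, 34, 35, 32]
Pivot position: 4

After partitioning with pivot 25, the array becomes [11, 10, 13, 1, 25, 38, 34, 35, 32]. The pivot is placed at index 4. All elements to the left of the pivot are <= 25, and all elements to the right are > 25.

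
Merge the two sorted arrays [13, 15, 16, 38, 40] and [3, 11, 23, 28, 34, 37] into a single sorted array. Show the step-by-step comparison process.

Merging process:

Compare 13 vs 3: take 3 from right. Merged: [3]
Compare 13 vs 11: take 11 from right. Merged: [3, 11]
Compare 13 vs 23: take 13 from left. Merged: [3, 11, 13]
Compare 15 vs 23: take 15 from left. Merged: [3, 11, 13, 15]
Compare 16 vs 23: take 16 from left. Merged: [3, 11, 13, 15, 16]
Compare 38 vs 23: take 23 from right. Merged: [3, 11, 13, 15, 16, 23]
Compare 38 vs 28: take 28 from right. Merged: [3, 11, 13, 15, 16, 23, 28]
Compare 38 vs 34: take 34 from right. Merged: [3, 11, 13, 15, 16, 23, 28, 34]
Compare 38 vs 37: take 37 from right. Merged: [3, 11, 13, 15, 16, 23, 28, 34, 37]
Append remaining from left: [38, 40]. Merged: [3, 11, 13, 15, 16, 23, 28, 34, 37, 38, 40]

Final merged array: [3, 11, 13, 15, 16, 23, 28, 34, 37, 38, 40]
Total comparisons: 9

The merged array is [3, 11, 13, 15, 16, 23, 28, 34, 37, 38, 40], requiring 9 comparisons. The merge step runs in O(n) time where n is the total number of elements.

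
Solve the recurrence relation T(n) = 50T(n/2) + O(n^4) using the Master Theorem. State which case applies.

Master Theorem for T(n) = 50T(n/2) + O(n^4):

a = 50, b = 2, c = 4
log_b(a) = log_2(50) = 5.6439

Case 1: c = 4 < log_2(50) = 5.6439
T(n) = O(n^(log_2 50))

For T(n) = 50T(n/2) + O(n^4): log_2(50) = 5.6439. This is Case 1 of the Master Theorem (c < log_b(a), work dominated by leaves), giving O(n^(log_2 50)).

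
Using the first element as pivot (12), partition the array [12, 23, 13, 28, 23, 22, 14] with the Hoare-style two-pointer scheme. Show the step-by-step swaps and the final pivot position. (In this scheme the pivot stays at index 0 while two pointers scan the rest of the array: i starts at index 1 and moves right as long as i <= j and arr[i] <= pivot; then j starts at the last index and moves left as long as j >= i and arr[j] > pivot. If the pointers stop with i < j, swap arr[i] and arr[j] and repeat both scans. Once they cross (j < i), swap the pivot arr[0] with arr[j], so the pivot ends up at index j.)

Hoare-style two-pointer partition with pivot = 12:

Initial array: [12, 23, 13, 28, 23, 22, 14]

Pointers start at i = 1, j = 6.
i ends at 1, j ends at 0: the pointers have crossed (j < i), so scanning stops.

j = 0, so swapping arr[0] with arr[j] leaves the pivot at position 0: [12, 23, 13, 28, 23, 22, 14]
Pivot position: 0

After partitioning with pivot 12, the array becomes [12, 23, 13, 28, 23, 22, 14]. The pivot is placed at index 0. All elements to the left of the pivot are <= 12, and all elements to the right are > 12.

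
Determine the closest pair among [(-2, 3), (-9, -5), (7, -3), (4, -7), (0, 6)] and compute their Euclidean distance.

Computing all pairwise distances among 5 points:

d((-2, 3), (-9, -5)) = 10.6301
d((-2, 3), (7, -3)) = 10.8167
d((-2, 3), (4, -7)) = 11.6619
d((-2, 3), (0, 6)) = 3.6056 <-- minimum
d((-9, -5), (7, -3)) = 16.1245
d((-9, -5), (4, -7)) = 13.1529
d((-9, -5), (0, 6)) = 14.2127
d((7, -3), (4, -7)) = 5.0
d((7, -3), (0, 6)) = 11.4018
d((4, -7), (0, 6)) = 13.6015

Closest pair: (-2, 3) and (0, 6) with distance 3.6056

The closest pair is (-2, 3) and (0, 6) with Euclidean distance 3.6056. For 5 points, brute-force pairwise comparison is shown above. For large n, the divide-and-conquer algorithm (sort by x, recurse on halves, check the dividing strip) achieves O(n log n).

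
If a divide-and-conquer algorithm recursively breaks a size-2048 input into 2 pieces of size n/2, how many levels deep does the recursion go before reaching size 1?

For divide and conquer with division factor 2:

Problem sizes at each level:
Level 0: 2048
Level 1: 1024
Level 2: 512
Level 3: 256
Level 4: 128
Level 5: 64
Level 6: 32
Level 7: 16
Level 8: 8
Level 9: 4
Level 10: 2
Level 11: 1

The root is level 0 and the size-1 base case is level 11 (the tree spans levels 0 through 11, i.e. 12 levels counting the root), so the depth is the number of divisions: log_2(2048) = 11

The recursion tree depth is log_2(2048) = 11. At each level, the problem size is divided by 2, so it takes 11 divisions to reduce to a base case of size 1. The algorithm makes 2 recursive calls at each level.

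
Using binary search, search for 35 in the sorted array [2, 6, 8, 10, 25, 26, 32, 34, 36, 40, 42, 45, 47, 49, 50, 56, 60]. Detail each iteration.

Binary search for 35 in [2, 6, 8, 10, 25, 26, 32, 34, 36, 40, 42, 45, 47, 49, 50, 56, 60]:

lo=0, hi=16, mid=8, arr[mid]=36 -> 36 > 35, search left half
lo=0, hi=7, mid=3, arr[mid]=10 -> 10 < 35, search right half
lo=4, hi=7, mid=5, arr[mid]=26 -> 26 < 35, search right half
lo=6, hi=7, mid=6, arr[mid]=32 -> 32 < 35, search right half
lo=7, hi=7, mid=7, arr[mid]=34 -> 34 < 35, search right half
lo=8 > hi=7, target 35 not found

Binary search determines that 35 is not in the array after 5 comparisons. The search space was exhausted without finding the target.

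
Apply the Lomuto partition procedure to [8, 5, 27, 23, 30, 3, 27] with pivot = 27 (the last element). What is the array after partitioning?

Lomuto partition with pivot = 27:

Initial array: [8, 5, 27, 23, 30, 3, 27]

arr[0]=8 <= 27: swap with position 0, array becomes [8, 5, 27, 23, 30, 3, 27]
arr[1]=5 <= 27: swap with position 1, array becomes [8, 5, 27, 23, 30, 3, 27]
arr[2]=27 <= 27: swap with position 2, array becomes [8, 5, 27, 23, 30, 3, 27]
arr[3]=23 <= 27: swap with position 3, array becomes [8, 5, 27, 23, 30, 3, 27]
arr[4]=30 > 27: no swap
arr[5]=3 <= 27: swap with position 4, array becomes [8, 5, 27, 23, 3, 30, 27]

Place pivot at position 5: [8, 5, 27, 23, 3, 27, 30]
Pivot position: 5

After partitioning with pivot 27, the array becomes [8, 5, 27, 23, 3, 27, 30]. The pivot is placed at index 5. All elements to the left of the pivot are <= 27, and all elements to the right are > 27.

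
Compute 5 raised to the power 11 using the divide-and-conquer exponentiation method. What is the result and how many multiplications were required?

Computing 5^11 by squaring (build up from 5^1; each line after the first costs one multiplication):

5^1 = 5
5^2 = (5^1)^2 = 5^2 = 25
5^4 = (5^2)^2 = 25^2 = 625
5^5 = 5 * 5^4 = 5 * 625 = 3125
5^10 = (5^5)^2 = 3125^2 = 9765625
5^11 = 5 * 5^10 = 5 * 9765625 = 48828125

Result: 48828125
Multiplications needed: 5 (5 lines after 5^1)

5^11 = 48828125. Using exponentiation by squaring, this requires 5 multiplications. The key idea: if the exponent is even, square the half-power; if odd, multiply by the base once.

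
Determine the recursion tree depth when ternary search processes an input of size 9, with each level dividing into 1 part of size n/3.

For divide and conquer with division factor 3:

Problem sizes at each level:
Level 0: 9
Level 1: 3
Level 2: 1

The root is level 0 and the size-1 base case is level 2 (the tree spans levels 0 through 2, i.e. 3 levels counting the root), so the depth is the number of divisions: log_3(9) = 2

The recursion tree depth is log_3(9) = 2. At each level, the problem size is divided by 3, so it takes 2 divisions to reduce to a base case of size 1. The algorithm makes 1 recursive call at each level.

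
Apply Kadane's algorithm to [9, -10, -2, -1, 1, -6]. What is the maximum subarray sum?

Using Kadane's algorithm on [9, -10, -2, -1, 1, -6]:

Scanning through the array:
Position 1 (value -10): max_ending_here = -1, max_so_far = 9
Position 2 (value -2): max_ending_here = -2, max_so_far = 9
Position 3 (value -1): max_ending_here = -1, max_so_far = 9
Position 4 (value 1): max_ending_here = 1, max_so_far = 9
Position 5 (value -6): max_ending_here = -5, max_so_far = 9

Maximum subarray: [9]
Maximum sum: 9

The maximum subarray is [9] with sum 9. This subarray runs from index 0 to index 0.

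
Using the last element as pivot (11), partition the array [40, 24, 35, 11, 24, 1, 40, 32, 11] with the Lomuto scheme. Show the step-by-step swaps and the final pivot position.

Lomuto partition with pivot = 11:

Initial array: [40, 24, 35, 11, 24, 1, 40, 32, 11]

arr[0]=40 > 11: no swap
arr[1]=24 > 11: no swap
arr[2]=35 > 11: no swap
arr[3]=11 <= 11: swap with position 0, array becomes [11, 24, 35, 40, 24, 1, 40, 32, 11]
arr[4]=24 > 11: no swap
arr[5]=1 <= 11: swap with position 1, array becomes [11, 1, 35, 40, 24, 24, 40, 32, 11]
arr[6]=40 > 11: no swap
arr[7]=32 > 11: no swap

Place pivot at position 2: [11, 1, 11, 40, 24, 24, 40, 32, 35]
Pivot position: 2

After partitioning with pivot 11, the array becomes [11, 1, 11, 40, 24, 24, 40, 32, 35]. The pivot is placed at index 2. All elements to the left of the pivot are <= 11, and all elements to the right are > 11.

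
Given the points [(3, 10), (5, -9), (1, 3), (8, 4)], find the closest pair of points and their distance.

Computing all pairwise distances among 4 points:

d((3, 10), (5, -9)) = 19.105
d((3, 10), (1, 3)) = 7.2801
d((3, 10), (8, 4)) = 7.8102
d((5, -9), (1, 3)) = 12.6491
d((5, -9), (8, 4)) = 13.3417
d((1, 3), (8, 4)) = 7.0711 <-- minimum

Closest pair: (1, 3) and (8, 4) with distance 7.0711

The closest pair is (1, 3) and (8, 4) with Euclidean distance 7.0711. For 4 points, brute-force pairwise comparison is shown above. For large n, the divide-and-conquer algorithm (sort by x, recurse on halves, check the dividing strip) achieves O(n log n).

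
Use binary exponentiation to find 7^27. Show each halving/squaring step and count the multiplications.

Computing 7^27 by squaring (build up from 7^1; each line after the first costs one multiplication):

7^1 = 7
7^2 = (7^1)^2 = 7^2 = 49
7^3 = 7 * 7^2 = 7 * 49 = 343
7^6 = (7^3)^2 = 343^2 = 117649
7^12 = (7^6)^2 = 117649^2 = 13841287201
7^13 = 7 * 7^12 = 7 * 13841287201 = 96889010407
7^26 = (7^13)^2 = 96889010407^2 = 9387480337647754305649
7^27 = 7 * 7^26 = 7 * 9387480337647754305649 = 65712362363534280139543

Result: 65712362363534280139543
Multiplications needed: 7 (7 lines after 7^1)

7^27 = 65712362363534280139543. Using exponentiation by squaring, this requires 7 multiplications. The key idea: if the exponent is even, square the half-power; if odd, multiply by the base once.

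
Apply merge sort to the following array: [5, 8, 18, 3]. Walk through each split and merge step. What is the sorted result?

Merge sort trace:

Split: [5, 8, 18, 3] -> [5, 8] and [18, 3]
  Split: [5, 8] -> [5] and [8]
  Merge: [5] + [8] -> [5, 8]
  Split: [18, 3] -> [18] and [3]
  Merge: [18] + [3] -> [3, 18]
Merge: [5, 8] + [3, 18] -> [3, 5, 8, 18]

Final sorted array: [3, 5, 8, 18]

The merge sort proceeds by recursively splitting the array and merging sorted halves.
After all merges, the sorted array is [3, 5, 8, 18].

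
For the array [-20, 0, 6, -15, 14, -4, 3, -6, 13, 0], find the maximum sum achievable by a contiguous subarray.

Using Kadane's algorithm on [-20, 0, 6, -15, 14, -4, 3, -6, 13, 0]:

Scanning through the array:
Position 1 (value 0): max_ending_here = 0, max_so_far = 0
Position 2 (value 6): max_ending_here = 6, max_so_far = 6
Position 3 (value -15): max_ending_here = -9, max_so_far = 6
Position 4 (value 14): max_ending_here = 14, max_so_far = 14
Position 5 (value -4): max_ending_here = 10, max_so_far = 14
Position 6 (value 3): max_ending_here = 13, max_so_far = 14
Position 7 (value -6): max_ending_here = 7, max_so_far = 14
Position 8 (value 13): max_ending_here = 20, max_so_far = 20
Position 9 (value 0): max_ending_here = 20, max_so_far = 20

Maximum subarray: [14, -4, 3, -6, 13]
Maximum sum: 20

The maximum subarray is [14, -4, 3, -6, 13] with sum 20. This subarray runs from index 4 to index 8.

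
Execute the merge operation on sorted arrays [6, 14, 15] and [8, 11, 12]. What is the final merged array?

Merging process:

Compare 6 vs 8: take 6 from left. Merged: [6]
Compare 14 vs 8: take 8 from right. Merged: [6, 8]
Compare 14 vs 11: take 11 from right. Merged: [6, 8, 11]
Compare 14 vs 12: take 12 from right. Merged: [6, 8, 11, 12]
Append remaining from left: [14, 15]. Merged: [6, 8, 11, 12, 14, 15]

Final merged array: [6, 8, 11, 12, 14, 15]
Total comparisons: 4

The merged array is [6, 8, 11, 12, 14, 15], requiring 4 comparisons. The merge step runs in O(n) time where n is the total number of elements.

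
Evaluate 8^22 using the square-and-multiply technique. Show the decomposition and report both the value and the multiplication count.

Computing 8^22 by squaring (build up from 8^1; each line after the first costs one multiplication):

8^1 = 8
8^2 = (8^1)^2 = 8^2 = 64
8^4 = (8^2)^2 = 64^2 = 4096
8^5 = 8 * 8^4 = 8 * 4096 = 32768
8^10 = (8^5)^2 = 32768^2 = 1073741824
8^11 = 8 * 8^10 = 8 * 1073741824 = 8589934592
8^22 = (8^11)^2 = 8589934592^2 = 73786976294838206464

Result: 73786976294838206464
Multiplications needed: 6 (6 lines after 8^1)

8^22 = 73786976294838206464. Using exponentiation by squaring, this requires 6 multiplications. The key idea: if the exponent is even, square the half-power; if odd, multiply by the base once.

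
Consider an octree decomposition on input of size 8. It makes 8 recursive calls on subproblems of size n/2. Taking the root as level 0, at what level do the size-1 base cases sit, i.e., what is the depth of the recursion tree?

For divide and conquer with division factor 2:

Problem sizes at each level:
Level 0: 8
Level 1: 4
Level 2: 2
Level 3: 1

The root is level 0 and the size-1 base case is level 3 (the tree spans levels 0 through 3, i.e. 4 levels counting the root), so the depth is the number of divisions: log_2(8) = 3

The recursion tree depth is log_2(8) = 3. At each level, the problem size is divided by 2, so it takes 3 divisions to reduce to a base case of size 1. The algorithm makes 8 recursive calls at each level.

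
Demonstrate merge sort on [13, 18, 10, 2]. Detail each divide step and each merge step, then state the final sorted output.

Merge sort trace:

Split: [13, 18, 10, 2] -> [13, 18] and [10, 2]
  Split: [13, 18] -> [13] and [18]
  Merge: [13] + [18] -> [13, 18]
  Split: [10, 2] -> [10] and [2]
  Merge: [10] + [2] -> [2, 10]
Merge: [13, 18] + [2, 10] -> [2, 10, 13, 18]

Final sorted array: [2, 10, 13, 18]

The merge sort proceeds by recursively splitting the array and merging sorted halves.
After all merges, the sorted array is [2, 10, 13, 18].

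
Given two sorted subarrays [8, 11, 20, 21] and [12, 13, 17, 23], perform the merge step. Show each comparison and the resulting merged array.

Merging process:

Compare 8 vs 12: take 8 from left. Merged: [8]
Compare 11 vs 12: take 11 from left. Merged: [8, 11]
Compare 20 vs 12: take 12 from right. Merged: [8, 11, 12]
Compare 20 vs 13: take 13 from right. Merged: [8, 11, 12, 13]
Compare 20 vs 17: take 17 from right. Merged: [8, 11, 12, 13, 17]
Compare 20 vs 23: take 20 from left. Merged: [8, 11, 12, 13, 17, 20]
Compare 21 vs 23: take 21 from left. Merged: [8, 11, 12, 13, 17, 20, 21]
Append remaining from right: [23]. Merged: [8, 11, 12, 13, 17, 20, 21, 23]

Final merged array: [8, 11, 12, 13, 17, 20, 21, 23]
Total comparisons: 7

The merged array is [8, 11, 12, 13, 17, 20, 21, 23], requiring 7 comparisons. The merge step runs in O(n) time where n is the total number of elements.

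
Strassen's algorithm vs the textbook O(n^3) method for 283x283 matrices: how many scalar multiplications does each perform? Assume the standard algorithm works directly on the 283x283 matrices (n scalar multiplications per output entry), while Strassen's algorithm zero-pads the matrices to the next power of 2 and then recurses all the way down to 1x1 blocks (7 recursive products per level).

Matrix multiplication for 283x283 matrices:

Strassen's algorithm requires power-of-2 dimensions. Pad 283x283 to 512x512 (next power of 2).

Standard algorithm: 283^3 = 22665187 multiplications
Strassen's algorithm: 7^(log2(512)) = 7^9 = 40353607 multiplications
Difference: 22665187 - 40353607 = -17688420 (Strassen uses MORE here due to padding overhead — for small or just-over-power-of-2 n, padding can outweigh the per-level savings)

Standard: 22665187 multiplications (283^3). Strassen: 40353607 multiplications (7^9, after padding to 512x512). Strassen reduces 8 recursive multiplications to 7 at each level.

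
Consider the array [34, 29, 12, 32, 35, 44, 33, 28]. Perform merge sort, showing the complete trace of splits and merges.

Merge sort trace:

Split: [34, 29, 12, 32, 35, 44, 33, 28] -> [34, 29, 12, 32] and [35, 44, 33, 28]
  Split: [34, 29, 12, 32] -> [34, 29] and [12, 32]
    Split: [34, 29] -> [34] and [29]
    Merge: [34] + [29] -> [29, 34]
    Split: [12, 32] -> [12] and [32]
    Merge: [12] + [32] -> [12, 32]
  Merge: [29, 34] + [12, 32] -> [12, 29, 32, 34]
  Split: [35, 44, 33, 28] -> [35, 44] and [33, 28]
    Split: [35, 44] -> [35] and [44]
    Merge: [35] + [44] -> [35, 44]
    Split: [33, 28] -> [33] and [28]
    Merge: [33] + [28] -> [28, 33]
  Merge: [35, 44] + [28, 33] -> [28, 33, 35, 44]
Merge: [12, 29, 32, 34] + [28, 33, 35, 44] -> [12, 28, 29, 32, 33, 34, 35, 44]

Final sorted array: [12, 28, 29, 32, 33, 34, 35, 44]

The merge sort proceeds by recursively splitting the array and merging sorted halves.
After all merges, the sorted array is [12, 28, 29, 32, 33, 34, 35, 44].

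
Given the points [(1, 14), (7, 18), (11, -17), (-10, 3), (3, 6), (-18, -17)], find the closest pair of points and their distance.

Computing all pairwise distances among 6 points:

d((1, 14), (7, 18)) = 7.2111 <-- minimum
d((1, 14), (11, -17)) = 32.573
d((1, 14), (-10, 3)) = 15.5563
d((1, 14), (3, 6)) = 8.2462
d((1, 14), (-18, -17)) = 36.3593
d((7, 18), (11, -17)) = 35.2278
d((7, 18), (-10, 3)) = 22.6716
d((7, 18), (3, 6)) = 12.6491
d((7, 18), (-18, -17)) = 43.0116
d((11, -17), (-10, 3)) = 29.0
d((11, -17), (3, 6)) = 24.3516
d((11, -17), (-18, -17)) = 29.0
d((-10, 3), (3, 6)) = 13.3417
d((-10, 3), (-18, -17)) = 21.5407
d((3, 6), (-18, -17)) = 31.1448

Closest pair: (1, 14) and (7, 18) with distance 7.2111

The closest pair is (1, 14) and (7, 18) with Euclidean distance 7.2111. For 6 points, brute-force pairwise comparison is shown above. For large n, the divide-and-conquer algorithm (sort by x, recurse on halves, check the dividing strip) achieves O(n log n).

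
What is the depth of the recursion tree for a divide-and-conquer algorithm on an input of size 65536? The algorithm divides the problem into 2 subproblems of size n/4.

For divide and conquer with division factor 4:

Problem sizes at each level:
Level 0: 65536
Level 1: 16384
Level 2: 4096
Level 3: 1024
Level 4: 256
Level 5: 64
Level 6: 16
Level 7: 4
Level 8: 1

The root is level 0 and the size-1 base case is level 8 (the tree spans levels 0 through 8, i.e. 9 levels counting the root), so the depth is the number of divisions: log_4(65536) = 8

The recursion tree depth is log_4(65536) = 8. At each level, the problem size is divided by 4, so it takes 8 divisions to reduce to a base case of size 1. The algorithm makes 2 recursive calls at each level.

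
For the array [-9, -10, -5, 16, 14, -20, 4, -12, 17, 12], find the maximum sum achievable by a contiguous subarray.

Using Kadane's algorithm on [-9, -10, -5, 16, 14, -20, 4, -12, 17, 12]:

Scanning through the array:
Position 1 (value -10): max_ending_here = -10, max_so_far = -9
Position 2 (value -5): max_ending_here = -5, max_so_far = -5
Position 3 (value 16): max_ending_here = 16, max_so_far = 16
Position 4 (value 14): max_ending_here = 30, max_so_far = 30
Position 5 (value -20): max_ending_here = 10, max_so_far = 30
Position 6 (value 4): max_ending_here = 14, max_so_far = 30
Position 7 (value -12): max_ending_here = 2, max_so_far = 30
Position 8 (value 17): max_ending_here = 19, max_so_far = 30
Position 9 (value 12): max_ending_here = 31, max_so_far = 31

Maximum subarray: [16, 14, -20, 4, -12, 17, 12]
Maximum sum: 31

The maximum subarray is [16, 14, -20, 4, -12, 17, 12] with sum 31. This subarray runs from index 3 to index 9.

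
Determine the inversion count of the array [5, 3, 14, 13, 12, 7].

Finding inversions in [5, 3, 14, 13, 12, 7]:

(0, 1): arr[0]=5 > arr[1]=3
(2, 3): arr[2]=14 > arr[3]=13
(2, 4): arr[2]=14 > arr[4]=12
(2, 5): arr[2]=14 > arr[5]=7
(3, 4): arr[3]=13 > arr[4]=12
(3, 5): arr[3]=13 > arr[5]=7
(4, 5): arr[4]=12 > arr[5]=7

Total inversions: 7

The array has 7 inversion(s): (0,1), (2,3), (2,4), (2,5), (3,4), (3,5), (4,5). Each pair (i,j) satisfies i < j and arr[i] > arr[j].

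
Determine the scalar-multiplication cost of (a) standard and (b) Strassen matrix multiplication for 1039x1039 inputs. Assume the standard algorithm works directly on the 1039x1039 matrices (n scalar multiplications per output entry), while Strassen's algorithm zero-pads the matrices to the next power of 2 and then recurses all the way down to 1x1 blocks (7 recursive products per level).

Matrix multiplication for 1039x1039 matrices:

Strassen's algorithm requires power-of-2 dimensions. Pad 1039x1039 to 2048x2048 (next power of 2).

Standard algorithm: 1039^3 = 1121622319 multiplications
Strassen's algorithm: 7^(log2(2048)) = 7^11 = 1977326743 multiplications
Difference: 1121622319 - 1977326743 = -855704424 (Strassen uses MORE here due to padding overhead — for small or just-over-power-of-2 n, padding can outweigh the per-level savings)

Standard: 1121622319 multiplications (1039^3). Strassen: 1977326743 multiplications (7^11, after padding to 2048x2048). Strassen reduces 8 recursive multiplications to 7 at each level.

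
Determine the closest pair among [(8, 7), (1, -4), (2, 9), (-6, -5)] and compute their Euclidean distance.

Computing all pairwise distances among 4 points:

d((8, 7), (1, -4)) = 13.0384
d((8, 7), (2, 9)) = 6.3246 <-- minimum
d((8, 7), (-6, -5)) = 18.4391
d((1, -4), (2, 9)) = 13.0384
d((1, -4), (-6, -5)) = 7.0711
d((2, 9), (-6, -5)) = 16.1245

Closest pair: (8, 7) and (2, 9) with distance 6.3246

The closest pair is (8, 7) and (2, 9) with Euclidean distance 6.3246. For 4 points, brute-force pairwise comparison is shown above. For large n, the divide-and-conquer algorithm (sort by x, recurse on halves, check the dividing strip) achieves O(n log n).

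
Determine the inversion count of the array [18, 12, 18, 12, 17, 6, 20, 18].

Finding inversions in [18, 12, 18, 12, 17, 6, 20, 18]:

(0, 1): arr[0]=18 > arr[1]=12
(0, 3): arr[0]=18 > arr[3]=12
(0, 4): arr[0]=18 > arr[4]=17
(0, 5): arr[0]=18 > arr[5]=6
(1, 5): arr[1]=12 > arr[5]=6
(2, 3): arr[2]=18 > arr[3]=12
(2, 4): arr[2]=18 > arr[4]=17
(2, 5): arr[2]=18 > arr[5]=6
(3, 5): arr[3]=12 > arr[5]=6
(4, 5): arr[4]=17 > arr[5]=6
(6, 7): arr[6]=20 > arr[7]=18

Total inversions: 11

The array has 11 inversion(s): (0,1), (0,3), (0,4), (0,5), (1,5), (2,3), (2,4), (2,5), (3,5), (4,5), (6,7). Each pair (i,j) satisfies i < j and arr[i] > arr[j].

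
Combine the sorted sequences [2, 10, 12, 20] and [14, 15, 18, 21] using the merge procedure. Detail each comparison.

Merging process:

Compare 2 vs 14: take 2 from left. Merged: [2]
Compare 10 vs 14: take 10 from left. Merged: [2, 10]
Compare 12 vs 14: take 12 from left. Merged: [2, 10, 12]
Compare 20 vs 14: take 14 from right. Merged: [2, 10, 12, 14]
Compare 20 vs 15: take 15 from right. Merged: [2, 10, 12, 14, 15]
Compare 20 vs 18: take 18 from right. Merged: [2, 10, 12, 14, 15, 18]
Compare 20 vs 21: take 20 from left. Merged: [2, 10, 12, 14, 15, 18, 20]
Append remaining from right: [21]. Merged: [2, 10, 12, 14, 15, 18, 20, 21]

Final merged array: [2, 10, 12, 14, 15, 18, 20, 21]
Total comparisons: 7

The merged array is [2, 10, 12, 14, 15, 18, 20, 21], requiring 7 comparisons. The merge step runs in O(n) time where n is the total number of elements.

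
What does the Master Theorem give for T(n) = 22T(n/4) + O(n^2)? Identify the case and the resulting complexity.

Master Theorem for T(n) = 22T(n/4) + O(n^2):

a = 22, b = 4, c = 2
log_b(a) = log_4(22) = 2.2297

Case 1: c = 2 < log_4(22) = 2.2297
T(n) = O(n^(log_4 22))

For T(n) = 22T(n/4) + O(n^2): log_4(22) = 2.2297. This is Case 1 of the Master Theorem (c < log_b(a), work dominated by leaves), giving O(n^(log_4 22)).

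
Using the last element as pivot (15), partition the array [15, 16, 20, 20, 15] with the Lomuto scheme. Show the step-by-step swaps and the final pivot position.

Lomuto partition with pivot = 15:

Initial array: [15, 16, 20, 20, 15]

arr[0]=15 <= 15: swap with position 0, array becomes [15, 16, 20, 20, 15]
arr[1]=16 > 15: no swap
arr[2]=20 > 15: no swap
arr[3]=20 > 15: no swap

Place pivot at position 1: [15, 15, 20, 20, 16]
Pivot position: 1

After partitioning with pivot 15, the array becomes [15, 15, 20, 20, 16]. The pivot is placed at index 1. All elements to the left of the pivot are <= 15, and all elements to the right are > 15.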